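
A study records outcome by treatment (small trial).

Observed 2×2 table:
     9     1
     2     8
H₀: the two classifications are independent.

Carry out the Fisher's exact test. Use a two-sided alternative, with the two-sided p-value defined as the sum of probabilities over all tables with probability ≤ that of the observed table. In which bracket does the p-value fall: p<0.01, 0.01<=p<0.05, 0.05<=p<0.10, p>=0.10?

Margins: r₁=10, r₂=10, c₁=11, c₂=9, n=20
p_obs = C(10,9)·C(10,2)/C(20,11); sum pmf over tables with pmf ≤ p_obs
p-value (two-sided) = 0.00548
→ bracket: p<0.01

p-value bracket: p<0.01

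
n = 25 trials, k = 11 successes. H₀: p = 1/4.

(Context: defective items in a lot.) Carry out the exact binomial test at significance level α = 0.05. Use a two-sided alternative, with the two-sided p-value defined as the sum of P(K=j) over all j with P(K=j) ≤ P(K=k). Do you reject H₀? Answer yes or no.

Exact binomial: n=25, k=11, p₀=1/4=0.2500
P(X=j) = C(n,j)·p₀^j·(1−p₀)^(n−j); p = Σ P(X=j) over j with P(X=j) ≤ P(X=11)
p-value (two-sided) = 0.03669
At α=0.05: p < α → reject H₀

reject H₀: yes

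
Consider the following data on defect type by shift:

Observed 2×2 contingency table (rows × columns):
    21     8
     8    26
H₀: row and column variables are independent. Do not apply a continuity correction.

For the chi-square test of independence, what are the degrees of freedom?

df = (r−1)(c−1) = (2−1)·(2−1) = 1

degrees of freedom = 1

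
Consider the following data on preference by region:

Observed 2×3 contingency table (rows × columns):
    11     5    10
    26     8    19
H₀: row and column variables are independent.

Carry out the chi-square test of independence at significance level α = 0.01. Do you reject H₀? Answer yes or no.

reject H₀: no

Row totals [26, 53], col totals [37, 13, 29], n=79
χ² = (11−12.18)²/12.18 + (5−4.28)²/4.28 + (10−9.54)²/9.54 + (26−24.82)²/24.82 + (8−8.72)²/8.72 + (19−19.46)²/19.46 = 0.3834
df = 2
p-value (upper-tail) = 0.82554
At α=0.01: p ≥ α → fail to reject H₀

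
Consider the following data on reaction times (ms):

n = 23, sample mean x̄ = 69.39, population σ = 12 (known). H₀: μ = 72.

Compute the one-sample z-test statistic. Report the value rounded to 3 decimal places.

SE = σ/√n = 12/√23 = 2.5022
z = (x̄−μ₀)/SE = (69.39−72)/2.5022 = -1.0431

test statistic = -1.043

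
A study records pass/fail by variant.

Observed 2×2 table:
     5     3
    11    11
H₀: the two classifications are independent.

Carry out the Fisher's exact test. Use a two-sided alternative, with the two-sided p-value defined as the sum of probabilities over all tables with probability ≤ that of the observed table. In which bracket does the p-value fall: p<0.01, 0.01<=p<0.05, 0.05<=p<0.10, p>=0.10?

p-value bracket: p>=0.10

Margins: r₁=8, r₂=22, c₁=16, c₂=14, n=30
p_obs = C(8,5)·C(22,11)/C(30,16); sum pmf over tables with pmf ≤ p_obs
p-value (two-sided) = 0.68873
→ bracket: p>=0.10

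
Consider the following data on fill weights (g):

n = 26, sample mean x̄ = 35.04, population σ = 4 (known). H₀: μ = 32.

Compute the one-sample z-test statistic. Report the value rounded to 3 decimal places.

SE = σ/√n = 4/√26 = 0.7845
z = (x̄−μ₀)/SE = (35.04−32)/0.7845 = 3.8753

test statistic = 3.875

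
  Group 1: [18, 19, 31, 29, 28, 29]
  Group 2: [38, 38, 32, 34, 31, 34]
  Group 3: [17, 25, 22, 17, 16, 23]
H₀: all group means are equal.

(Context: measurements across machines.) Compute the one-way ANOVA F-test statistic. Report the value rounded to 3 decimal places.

Group means [25.67, 34.50, 20.00], grand mean 26.722
SSB = Σnᵢ(x̄ᵢ−x̄)² = 640.778; SSW = ΣΣ(x−x̄ᵢ)² = 274.833
MSB = 640.778/2 = 320.3889; MSW = 274.833/15 = 18.3222
F = MSB/MSW = 17.4864
df = (2, 15)

test statistic = 17.486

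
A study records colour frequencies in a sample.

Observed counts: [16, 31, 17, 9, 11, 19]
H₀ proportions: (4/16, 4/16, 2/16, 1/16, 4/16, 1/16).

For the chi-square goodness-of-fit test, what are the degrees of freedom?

degrees of freedom = 5

df = k − 1 = 6 − 1 = 5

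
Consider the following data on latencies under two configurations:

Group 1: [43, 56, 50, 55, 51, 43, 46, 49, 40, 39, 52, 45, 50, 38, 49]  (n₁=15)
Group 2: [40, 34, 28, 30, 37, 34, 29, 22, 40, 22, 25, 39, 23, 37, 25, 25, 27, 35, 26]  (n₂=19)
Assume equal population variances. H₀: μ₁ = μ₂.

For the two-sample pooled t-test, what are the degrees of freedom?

df = n₁ + n₂ − 2 = 15 + 19 − 2 = 32

degrees of freedom = 32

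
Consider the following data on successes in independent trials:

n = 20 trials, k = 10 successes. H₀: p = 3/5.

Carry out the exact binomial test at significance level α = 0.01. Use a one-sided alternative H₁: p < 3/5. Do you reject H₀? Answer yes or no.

Exact binomial: n=20, k=10, p₀=3/5=0.6000
P(X≤10) from Σ C(n,i)·p₀^i·(1−p₀)^(n−i)
p-value (one-sided, H₁ less) = 0.24466
At α=0.01: p ≥ α → fail to reject H₀

reject H₀: no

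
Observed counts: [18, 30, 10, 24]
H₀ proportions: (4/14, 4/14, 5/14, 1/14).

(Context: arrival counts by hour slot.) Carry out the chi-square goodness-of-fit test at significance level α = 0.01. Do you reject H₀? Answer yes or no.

n = 82; E_i = n·p_i = [23.43, 23.43, 29.29, 5.86]
χ² = (18−23.43)²/23.43 + (30−23.43)²/23.43 + (10−29.29)²/29.29 + (24−5.86)²/5.86 = 72.0000
df = 3
p-value (upper-tail) = 0.00000
At α=0.01: p < α → reject H₀

reject H₀: yes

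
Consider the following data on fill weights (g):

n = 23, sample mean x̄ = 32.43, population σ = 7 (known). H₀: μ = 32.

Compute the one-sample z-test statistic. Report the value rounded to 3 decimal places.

test statistic = 0.295

SE = σ/√n = 7/√23 = 1.4596
z = (x̄−μ₀)/SE = (32.43−32)/1.4596 = 0.2946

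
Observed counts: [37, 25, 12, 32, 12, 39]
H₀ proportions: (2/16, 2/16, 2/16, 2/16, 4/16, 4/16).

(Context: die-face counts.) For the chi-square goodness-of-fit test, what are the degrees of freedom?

df = k − 1 = 6 − 1 = 5

degrees of freedom = 5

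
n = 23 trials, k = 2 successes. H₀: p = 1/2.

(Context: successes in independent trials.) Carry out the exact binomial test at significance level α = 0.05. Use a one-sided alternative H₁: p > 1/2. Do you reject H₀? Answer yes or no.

Exact binomial: n=23, k=2, p₀=1/2=0.5000
P(X≥2) from Σ C(n,i)·p₀^i·(1−p₀)^(n−i)
p-value (one-sided, H₁ greater) = 1.00000
At α=0.05: p ≥ α → fail to reject H₀

reject H₀: no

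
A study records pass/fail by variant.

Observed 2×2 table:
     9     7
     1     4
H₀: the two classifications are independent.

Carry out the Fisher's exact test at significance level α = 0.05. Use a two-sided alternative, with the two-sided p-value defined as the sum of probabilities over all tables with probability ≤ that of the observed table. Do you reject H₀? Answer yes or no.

reject H₀: no

Margins: r₁=16, r₂=5, c₁=10, c₂=11, n=21
p_obs = C(16,9)·C(5,1)/C(21,10); sum pmf over tables with pmf ≤ p_obs
p-value (two-sided) = 0.31078
At α=0.05: p ≥ α → fail to reject H₀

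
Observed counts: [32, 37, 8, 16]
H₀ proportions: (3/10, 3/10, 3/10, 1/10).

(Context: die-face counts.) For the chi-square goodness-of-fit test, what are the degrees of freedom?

degrees of freedom = 3

df = k − 1 = 4 − 1 = 3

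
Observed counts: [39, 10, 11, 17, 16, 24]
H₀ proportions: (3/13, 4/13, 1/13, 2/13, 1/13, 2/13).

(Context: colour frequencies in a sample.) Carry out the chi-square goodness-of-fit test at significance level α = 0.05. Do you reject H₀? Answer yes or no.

n = 117; E_i = n·p_i = [27.00, 36.00, 9.00, 18.00, 9.00, 18.00]
χ² = (39−27.00)²/27.00 + (10−36.00)²/36.00 + (11−9.00)²/9.00 + (17−18.00)²/18.00 + (16−9.00)²/9.00 + (24−18.00)²/18.00 = 32.0556
df = 5
p-value (upper-tail) = 0.00001
At α=0.05: p < α → reject H₀

reject H₀: yes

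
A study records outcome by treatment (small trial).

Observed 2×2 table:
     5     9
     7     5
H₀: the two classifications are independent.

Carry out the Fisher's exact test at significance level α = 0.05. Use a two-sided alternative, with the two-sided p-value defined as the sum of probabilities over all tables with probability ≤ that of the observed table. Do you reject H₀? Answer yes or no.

Margins: r₁=14, r₂=12, c₁=12, c₂=14, n=26
p_obs = C(14,5)·C(12,7)/C(26,12); sum pmf over tables with pmf ≤ p_obs
p-value (two-sided) = 0.43124
At α=0.05: p ≥ α → fail to reject H₀

reject H₀: no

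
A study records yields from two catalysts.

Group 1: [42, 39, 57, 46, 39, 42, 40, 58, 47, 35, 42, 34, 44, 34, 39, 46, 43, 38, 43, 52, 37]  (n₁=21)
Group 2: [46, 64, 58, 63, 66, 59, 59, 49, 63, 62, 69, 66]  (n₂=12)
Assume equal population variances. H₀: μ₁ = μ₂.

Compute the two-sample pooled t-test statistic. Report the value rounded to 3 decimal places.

x̄₁=42.714, s₁=6.642, n₁=21
x̄₂=60.333, s₂=6.827, n₂=12
s_p² = [20·6.642² + 11·6.827²]/31 = 44.9985
SE = √(s_p²·(1/21+1/12)) = 2.4275
t = (42.714−60.333)/2.4275 = -7.2582
df = 31

test statistic = -7.258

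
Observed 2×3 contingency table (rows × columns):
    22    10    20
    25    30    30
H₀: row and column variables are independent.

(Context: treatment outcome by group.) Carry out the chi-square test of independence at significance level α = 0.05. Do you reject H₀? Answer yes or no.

Row totals [52, 85], col totals [47, 40, 50], n=137
χ² = (22−17.84)²/17.84 + (10−15.18)²/15.18 + (20−18.98)²/18.98 + (25−29.16)²/29.16 + (30−24.82)²/24.82 + (30−31.02)²/31.02 = 4.5039
df = 2
p-value (upper-tail) = 0.10519
At α=0.05: p ≥ α → fail to reject H₀

reject H₀: no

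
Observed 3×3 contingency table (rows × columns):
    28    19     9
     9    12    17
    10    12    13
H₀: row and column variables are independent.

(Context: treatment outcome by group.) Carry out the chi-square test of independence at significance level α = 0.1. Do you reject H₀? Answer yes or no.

reject H₀: yes

Row totals [56, 38, 35], col totals [47, 43, 39], n=129
χ² = (28−20.40)²/20.40 + (19−18.67)²/18.67 + (9−16.93)²/16.93 + (9−13.84)²/13.84 + (12−12.67)²/12.67 + (17−11.49)²/11.49 + (10−12.75)²/12.75 + (12−11.67)²/11.67 + (13−10.58)²/10.58 = 12.0802
df = 4
p-value (upper-tail) = 0.01676
At α=0.1: p < α → reject H₀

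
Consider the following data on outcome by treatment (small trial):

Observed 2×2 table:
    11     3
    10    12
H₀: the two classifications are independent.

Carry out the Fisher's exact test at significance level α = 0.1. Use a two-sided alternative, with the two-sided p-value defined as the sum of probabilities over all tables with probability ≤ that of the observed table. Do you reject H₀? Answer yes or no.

reject H₀: yes

Margins: r₁=14, r₂=22, c₁=21, c₂=15, n=36
p_obs = C(14,11)·C(22,10)/C(36,21); sum pmf over tables with pmf ≤ p_obs
p-value (two-sided) = 0.08330
At α=0.1: p < α → reject H₀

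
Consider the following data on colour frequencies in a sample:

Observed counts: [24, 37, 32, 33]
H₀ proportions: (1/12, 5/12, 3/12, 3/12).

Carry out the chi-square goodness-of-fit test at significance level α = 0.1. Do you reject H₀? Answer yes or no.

reject H₀: yes

n = 126; E_i = n·p_i = [10.50, 52.50, 31.50, 31.50]
χ² = (24−10.50)²/10.50 + (37−52.50)²/52.50 + (32−31.50)²/31.50 + (33−31.50)²/31.50 = 22.0127
df = 3
p-value (upper-tail) = 0.00006
At α=0.1: p < α → reject H₀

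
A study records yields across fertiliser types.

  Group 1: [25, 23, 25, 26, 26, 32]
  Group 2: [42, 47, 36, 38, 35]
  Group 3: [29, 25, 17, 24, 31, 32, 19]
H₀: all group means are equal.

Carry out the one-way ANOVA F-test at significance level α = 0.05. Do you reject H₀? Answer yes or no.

Group means [26.17, 39.60, 25.29], grand mean 29.556
SSB = Σnᵢ(x̄ᵢ−x̄)² = 700.983; SSW = ΣΣ(x−x̄ᵢ)² = 345.462
MSB = 700.983/2 = 350.4913; MSW = 345.462/15 = 23.0308
F = MSB/MSW = 15.2184
df = (2, 15)
p-value (upper-tail) = 0.00025
At α=0.05: p < α → reject H₀

reject H₀: yes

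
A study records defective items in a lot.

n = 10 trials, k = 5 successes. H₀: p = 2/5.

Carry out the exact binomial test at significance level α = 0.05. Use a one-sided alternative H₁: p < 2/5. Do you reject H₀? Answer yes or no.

Exact binomial: n=10, k=5, p₀=2/5=0.4000
P(X≤5) from Σ C(n,i)·p₀^i·(1−p₀)^(n−i)
p-value (one-sided, H₁ less) = 0.83376
At α=0.05: p ≥ α → fail to reject H₀

reject H₀: no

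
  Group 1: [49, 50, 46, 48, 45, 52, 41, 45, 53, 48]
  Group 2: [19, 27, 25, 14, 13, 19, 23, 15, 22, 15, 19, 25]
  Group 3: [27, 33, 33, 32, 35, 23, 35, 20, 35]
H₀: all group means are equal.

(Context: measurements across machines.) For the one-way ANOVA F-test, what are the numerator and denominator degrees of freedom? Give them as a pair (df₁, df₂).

k = 3 groups, N = 31 total
df = (k−1, N−k) = (3−1, 31−3) = (2, 28)

degrees of freedom = [2, 28]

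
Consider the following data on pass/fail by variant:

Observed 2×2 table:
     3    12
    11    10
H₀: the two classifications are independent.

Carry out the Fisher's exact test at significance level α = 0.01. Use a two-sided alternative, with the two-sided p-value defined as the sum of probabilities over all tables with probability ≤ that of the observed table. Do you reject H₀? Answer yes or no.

reject H₀: no

Margins: r₁=15, r₂=21, c₁=14, c₂=22, n=36
p_obs = C(15,3)·C(21,11)/C(36,14); sum pmf over tables with pmf ≤ p_obs
p-value (two-sided) = 0.08330
At α=0.01: p ≥ α → fail to reject H₀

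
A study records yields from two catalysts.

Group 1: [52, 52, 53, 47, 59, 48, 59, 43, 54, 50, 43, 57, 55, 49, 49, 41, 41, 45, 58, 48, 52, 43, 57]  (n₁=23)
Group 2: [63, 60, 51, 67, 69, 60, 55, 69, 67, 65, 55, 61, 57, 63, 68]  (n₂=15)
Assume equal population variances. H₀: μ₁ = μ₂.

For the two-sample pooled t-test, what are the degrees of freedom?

degrees of freedom = 36

df = n₁ + n₂ − 2 = 23 + 15 − 2 = 36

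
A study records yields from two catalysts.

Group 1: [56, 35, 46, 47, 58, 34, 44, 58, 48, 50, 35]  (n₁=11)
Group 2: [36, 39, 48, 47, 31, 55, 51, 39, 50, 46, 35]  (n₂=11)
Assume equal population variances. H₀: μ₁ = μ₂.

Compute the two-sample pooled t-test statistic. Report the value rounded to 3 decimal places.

x̄₁=46.455, s₁=8.926, n₁=11
x̄₂=43.364, s₂=7.711, n₂=11
s_p² = [10·8.926² + 10·7.711²]/20 = 69.5636
SE = √(s_p²·(1/11+1/11)) = 3.5564
t = (46.455−43.364)/3.5564 = 0.8691
df = 20

test statistic = 0.869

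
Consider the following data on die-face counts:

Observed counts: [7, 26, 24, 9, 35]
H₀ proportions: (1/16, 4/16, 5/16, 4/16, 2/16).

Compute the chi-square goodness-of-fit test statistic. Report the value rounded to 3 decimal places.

n = 101; E_i = n·p_i = [6.31, 25.25, 31.56, 25.25, 12.62]
χ² = (7−6.31)²/6.31 + (26−25.25)²/25.25 + (24−31.56)²/31.56 + (9−25.25)²/25.25 + (35−12.62)²/12.62 = 52.0218
df = 4

test statistic = 52.022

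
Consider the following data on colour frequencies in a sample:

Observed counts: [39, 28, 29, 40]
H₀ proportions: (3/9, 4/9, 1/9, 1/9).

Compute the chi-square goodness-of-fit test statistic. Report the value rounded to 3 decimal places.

test statistic = 72.059

n = 136; E_i = n·p_i = [45.33, 60.44, 15.11, 15.11]
χ² = (39−45.33)²/45.33 + (28−60.44)²/60.44 + (29−15.11)²/15.11 + (40−15.11)²/15.11 = 72.0588
df = 3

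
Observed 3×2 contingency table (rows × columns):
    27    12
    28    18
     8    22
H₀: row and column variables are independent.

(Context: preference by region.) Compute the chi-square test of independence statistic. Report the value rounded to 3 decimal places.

test statistic = 13.548

Row totals [39, 46, 30], col totals [63, 52], n=115
χ² = (27−21.37)²/21.37 + (12−17.63)²/17.63 + (28−25.20)²/25.20 + (18−20.80)²/20.80 + (8−16.43)²/16.43 + (22−13.57)²/13.57 = 13.5483
df = 2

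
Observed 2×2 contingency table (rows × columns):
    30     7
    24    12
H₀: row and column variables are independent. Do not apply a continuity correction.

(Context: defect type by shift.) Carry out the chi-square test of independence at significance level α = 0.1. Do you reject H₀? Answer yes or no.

Row totals [37, 36], col totals [54, 19], n=73
χ² = (30−27.37)²/27.37 + (7−9.63)²/9.63 + (24−26.63)²/26.63 + (12−9.37)²/9.37 = 1.9691
df = 1
p-value (upper-tail) = 0.16054
At α=0.1: p ≥ α → fail to reject H₀

reject H₀: no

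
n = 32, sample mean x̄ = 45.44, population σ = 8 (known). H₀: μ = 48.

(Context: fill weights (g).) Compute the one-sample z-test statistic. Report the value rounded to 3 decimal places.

test statistic = -1.810

SE = σ/√n = 8/√32 = 1.4142
z = (x̄−μ₀)/SE = (45.44−48)/1.4142 = -1.8102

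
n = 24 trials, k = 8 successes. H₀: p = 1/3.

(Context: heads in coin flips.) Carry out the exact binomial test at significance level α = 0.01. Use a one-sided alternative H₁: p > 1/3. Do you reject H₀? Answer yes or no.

reject H₀: no

Exact binomial: n=24, k=8, p₀=1/3=0.3333
P(X≥8) from Σ C(n,i)·p₀^i·(1−p₀)^(n−i)
p-value (one-sided, H₁ greater) = 0.57620
At α=0.01: p ≥ α → fail to reject H₀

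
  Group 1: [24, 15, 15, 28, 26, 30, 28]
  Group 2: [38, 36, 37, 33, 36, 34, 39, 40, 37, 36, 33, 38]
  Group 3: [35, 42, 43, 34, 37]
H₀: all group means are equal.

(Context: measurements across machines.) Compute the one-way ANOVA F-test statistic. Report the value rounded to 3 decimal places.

test statistic = 25.979

Group means [23.71, 36.42, 38.20], grand mean 33.083
SSB = Σnᵢ(x̄ᵢ−x̄)² = 878.688; SSW = ΣΣ(x−x̄ᵢ)² = 355.145
MSB = 878.688/2 = 439.3440; MSW = 355.145/21 = 16.9117
F = MSB/MSW = 25.9787
df = (2, 21)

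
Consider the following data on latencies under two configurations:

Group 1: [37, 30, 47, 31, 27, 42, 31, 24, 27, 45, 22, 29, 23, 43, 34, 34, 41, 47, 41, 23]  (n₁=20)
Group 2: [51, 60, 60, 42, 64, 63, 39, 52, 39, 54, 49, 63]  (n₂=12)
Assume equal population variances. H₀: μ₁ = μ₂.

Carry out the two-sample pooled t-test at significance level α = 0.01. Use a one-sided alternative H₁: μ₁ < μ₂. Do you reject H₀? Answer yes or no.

x̄₁=33.900, s₁=8.441, n₁=20
x̄₂=53.000, s₂=9.313, n₂=12
s_p² = [19·8.441² + 11·9.313²]/30 = 76.9267
SE = √(s_p²·(1/20+1/12)) = 3.2026
t = (33.900−53.000)/3.2026 = -5.9638
df = 30
p-value (one-sided, H₁ less) = 0.00000
At α=0.01: p < α → reject H₀

reject H₀: yes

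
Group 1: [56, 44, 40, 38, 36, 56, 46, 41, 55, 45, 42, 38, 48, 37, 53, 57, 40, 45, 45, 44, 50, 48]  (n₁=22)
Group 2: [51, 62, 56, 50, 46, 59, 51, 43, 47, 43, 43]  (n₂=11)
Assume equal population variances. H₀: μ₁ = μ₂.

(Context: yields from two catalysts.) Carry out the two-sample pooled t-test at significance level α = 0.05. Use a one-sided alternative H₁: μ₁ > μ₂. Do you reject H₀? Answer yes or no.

x̄₁=45.636, s₁=6.565, n₁=22
x̄₂=50.091, s₂=6.595, n₂=11
s_p² = [21·6.565² + 10·6.595²]/31 = 43.2258
SE = √(s_p²·(1/22+1/11)) = 2.4278
t = (45.636−50.091)/2.4278 = -1.8348
df = 31
p-value (one-sided, H₁ greater) = 0.96192
At α=0.05: p ≥ α → fail to reject H₀

reject H₀: no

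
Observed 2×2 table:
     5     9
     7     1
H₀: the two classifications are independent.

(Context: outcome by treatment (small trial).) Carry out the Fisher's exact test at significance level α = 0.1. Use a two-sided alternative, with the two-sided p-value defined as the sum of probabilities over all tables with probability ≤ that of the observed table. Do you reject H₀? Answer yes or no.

Margins: r₁=14, r₂=8, c₁=12, c₂=10, n=22
p_obs = C(14,5)·C(8,7)/C(22,12); sum pmf over tables with pmf ≤ p_obs
p-value (two-sided) = 0.03096
At α=0.1: p < α → reject H₀

reject H₀: yes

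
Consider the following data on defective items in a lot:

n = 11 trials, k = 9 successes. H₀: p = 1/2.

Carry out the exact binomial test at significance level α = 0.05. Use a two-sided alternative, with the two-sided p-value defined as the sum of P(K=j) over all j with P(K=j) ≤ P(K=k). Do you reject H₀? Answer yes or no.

reject H₀: no

Exact binomial: n=11, k=9, p₀=1/2=0.5000
P(X=j) = C(n,j)·p₀^j·(1−p₀)^(n−j); p = Σ P(X=j) over j with P(X=j) ≤ P(X=9)
p-value (two-sided) = 0.06543
At α=0.05: p ≥ α → fail to reject H₀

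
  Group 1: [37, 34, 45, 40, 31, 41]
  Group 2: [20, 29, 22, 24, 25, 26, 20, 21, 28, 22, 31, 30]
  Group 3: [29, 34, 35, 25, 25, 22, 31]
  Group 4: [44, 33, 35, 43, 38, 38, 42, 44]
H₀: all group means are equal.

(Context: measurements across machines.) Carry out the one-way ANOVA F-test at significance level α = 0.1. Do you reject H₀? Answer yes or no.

reject H₀: yes

Group means [38.00, 24.83, 28.71, 39.62], grand mean 31.636
SSB = Σnᵢ(x̄ᵢ−x̄)² = 1368.666; SSW = ΣΣ(x−x̄ᵢ)² = 570.970
MSB = 1368.666/3 = 456.2220; MSW = 570.970/29 = 19.6886
F = MSB/MSW = 23.1719
df = (3, 29)
p-value (upper-tail) = 0.00000
At α=0.1: p < α → reject H₀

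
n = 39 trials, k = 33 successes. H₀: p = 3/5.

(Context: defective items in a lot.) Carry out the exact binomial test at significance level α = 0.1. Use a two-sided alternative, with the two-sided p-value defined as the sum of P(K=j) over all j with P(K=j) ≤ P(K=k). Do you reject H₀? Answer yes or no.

Exact binomial: n=39, k=33, p₀=3/5=0.6000
P(X=j) = C(n,j)·p₀^j·(1−p₀)^(n−j); p = Σ P(X=j) over j with P(X=j) ≤ P(X=33)
p-value (two-sided) = 0.00154
At α=0.1: p < α → reject H₀

reject H₀: yes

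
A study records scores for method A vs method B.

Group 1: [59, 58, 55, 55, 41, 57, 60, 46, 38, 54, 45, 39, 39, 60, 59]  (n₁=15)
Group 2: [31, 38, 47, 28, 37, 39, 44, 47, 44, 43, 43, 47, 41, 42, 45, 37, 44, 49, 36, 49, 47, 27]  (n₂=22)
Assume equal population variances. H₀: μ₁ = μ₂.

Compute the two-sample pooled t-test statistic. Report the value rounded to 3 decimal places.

test statistic = 4.006

x̄₁=51.000, s₁=8.594, n₁=15
x̄₂=41.136, s₂=6.394, n₂=22
s_p² = [14·8.594² + 21·6.394²]/35 = 54.0740
SE = √(s_p²·(1/15+1/22)) = 2.4623
t = (51.000−41.136)/2.4623 = 4.0059
df = 35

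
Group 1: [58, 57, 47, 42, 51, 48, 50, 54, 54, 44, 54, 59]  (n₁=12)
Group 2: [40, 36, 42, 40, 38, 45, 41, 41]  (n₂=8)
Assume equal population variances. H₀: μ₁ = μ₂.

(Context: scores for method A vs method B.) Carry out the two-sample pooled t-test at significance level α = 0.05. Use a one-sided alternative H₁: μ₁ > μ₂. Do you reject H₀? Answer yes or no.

reject H₀: yes

x̄₁=51.500, s₁=5.469, n₁=12
x̄₂=40.375, s₂=2.669, n₂=8
s_p² = [11·5.469² + 7·2.669²]/18 = 21.0486
SE = √(s_p²·(1/12+1/8)) = 2.0941
t = (51.500−40.375)/2.0941 = 5.3126
df = 18
p-value (one-sided, H₁ greater) = 0.00002
At α=0.05: p < α → reject H₀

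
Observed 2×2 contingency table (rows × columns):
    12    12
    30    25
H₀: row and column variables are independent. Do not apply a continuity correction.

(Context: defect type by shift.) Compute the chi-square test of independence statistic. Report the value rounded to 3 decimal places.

test statistic = 0.139

Row totals [24, 55], col totals [42, 37], n=79
χ² = (12−12.76)²/12.76 + (12−11.24)²/11.24 + (30−29.24)²/29.24 + (25−25.76)²/25.76 = 0.1386
df = 1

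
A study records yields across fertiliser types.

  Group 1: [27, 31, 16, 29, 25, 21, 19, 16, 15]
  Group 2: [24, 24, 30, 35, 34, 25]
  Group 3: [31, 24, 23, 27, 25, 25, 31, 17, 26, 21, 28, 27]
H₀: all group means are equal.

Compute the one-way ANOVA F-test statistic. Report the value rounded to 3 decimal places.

Group means [22.11, 28.67, 25.42], grand mean 25.037
SSB = Σnᵢ(x̄ᵢ−x̄)² = 157.824; SSW = ΣΣ(x−x̄ᵢ)² = 595.139
MSB = 157.824/2 = 78.9120; MSW = 595.139/24 = 24.7975
F = MSB/MSW = 3.1823
df = (2, 24)

test statistic = 3.182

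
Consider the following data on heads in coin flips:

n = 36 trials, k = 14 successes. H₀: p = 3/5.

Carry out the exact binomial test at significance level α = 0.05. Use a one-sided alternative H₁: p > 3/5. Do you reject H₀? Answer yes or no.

reject H₀: no

Exact binomial: n=36, k=14, p₀=3/5=0.6000
P(X≥14) from Σ C(n,i)·p₀^i·(1−p₀)^(n−i)
p-value (one-sided, H₁ greater) = 0.99677
At α=0.05: p ≥ α → fail to reject H₀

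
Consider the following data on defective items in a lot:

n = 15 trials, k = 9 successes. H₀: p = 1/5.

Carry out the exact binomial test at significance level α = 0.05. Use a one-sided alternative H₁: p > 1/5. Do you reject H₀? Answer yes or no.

reject H₀: yes

Exact binomial: n=15, k=9, p₀=1/5=0.2000
P(X≥9) from Σ C(n,i)·p₀^i·(1−p₀)^(n−i)
p-value (one-sided, H₁ greater) = 0.00078
At α=0.05: p < α → reject H₀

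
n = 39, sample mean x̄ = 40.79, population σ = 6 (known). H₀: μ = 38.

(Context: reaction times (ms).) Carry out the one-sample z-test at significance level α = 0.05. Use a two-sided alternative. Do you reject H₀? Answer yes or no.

SE = σ/√n = 6/√39 = 0.9608
z = (x̄−μ₀)/SE = (40.79−38)/0.9608 = 2.9039
p-value (two-sided) = 0.00369
At α=0.05: p < α → reject H₀

reject H₀: yes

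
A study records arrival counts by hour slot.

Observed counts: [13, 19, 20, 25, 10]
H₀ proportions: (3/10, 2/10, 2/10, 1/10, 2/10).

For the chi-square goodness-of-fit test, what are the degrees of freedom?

df = k − 1 = 5 − 1 = 4

degrees of freedom = 4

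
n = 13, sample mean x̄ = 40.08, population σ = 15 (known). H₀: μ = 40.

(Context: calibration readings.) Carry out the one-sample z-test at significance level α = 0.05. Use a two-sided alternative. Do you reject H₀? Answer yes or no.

reject H₀: no

SE = σ/√n = 15/√13 = 4.1603
z = (x̄−μ₀)/SE = (40.08−40)/4.1603 = 0.0192
p-value (two-sided) = 0.98466
At α=0.05: p ≥ α → fail to reject H₀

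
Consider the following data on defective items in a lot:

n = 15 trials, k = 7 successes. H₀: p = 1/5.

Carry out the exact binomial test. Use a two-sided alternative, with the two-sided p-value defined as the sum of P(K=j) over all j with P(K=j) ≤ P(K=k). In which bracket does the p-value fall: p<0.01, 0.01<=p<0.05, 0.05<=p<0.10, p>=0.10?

p-value bracket: 0.01<=p<0.05

Exact binomial: n=15, k=7, p₀=1/5=0.2000
P(X=j) = C(n,j)·p₀^j·(1−p₀)^(n−j); p = Σ P(X=j) over j with P(X=j) ≤ P(X=7)
p-value (two-sided) = 0.01806
→ bracket: 0.01<=p<0.05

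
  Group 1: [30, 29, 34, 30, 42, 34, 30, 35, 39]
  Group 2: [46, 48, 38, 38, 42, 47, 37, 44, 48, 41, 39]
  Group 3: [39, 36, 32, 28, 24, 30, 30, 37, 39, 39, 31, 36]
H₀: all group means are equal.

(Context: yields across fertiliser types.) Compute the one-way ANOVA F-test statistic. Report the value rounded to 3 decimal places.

Group means [33.67, 42.55, 33.42], grand mean 36.625
SSB = Σnᵢ(x̄ᵢ−x̄)² = 587.856; SSW = ΣΣ(x−x̄ᵢ)² = 611.644
MSB = 587.856/2 = 293.9280; MSW = 611.644/29 = 21.0912
F = MSB/MSW = 13.9361
df = (2, 29)

test statistic = 13.936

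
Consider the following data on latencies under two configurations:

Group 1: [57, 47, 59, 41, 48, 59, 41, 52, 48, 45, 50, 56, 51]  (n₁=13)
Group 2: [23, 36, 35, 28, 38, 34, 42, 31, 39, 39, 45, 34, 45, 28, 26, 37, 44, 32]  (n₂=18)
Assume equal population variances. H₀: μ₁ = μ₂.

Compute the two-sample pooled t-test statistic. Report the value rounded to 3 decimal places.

x̄₁=50.308, s₁=6.156, n₁=13
x̄₂=35.333, s₂=6.526, n₂=18
s_p² = [12·6.156² + 17·6.526²]/29 = 40.6472
SE = √(s_p²·(1/13+1/18)) = 2.3205
t = (50.308−35.333)/2.3205 = 6.4530
df = 29

test statistic = 6.453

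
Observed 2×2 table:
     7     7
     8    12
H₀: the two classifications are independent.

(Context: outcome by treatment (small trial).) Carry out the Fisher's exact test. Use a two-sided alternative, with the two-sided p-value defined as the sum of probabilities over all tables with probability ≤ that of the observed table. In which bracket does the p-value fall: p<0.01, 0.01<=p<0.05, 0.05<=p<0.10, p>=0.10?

p-value bracket: p>=0.10

Margins: r₁=14, r₂=20, c₁=15, c₂=19, n=34
p_obs = C(14,7)·C(20,8)/C(34,15); sum pmf over tables with pmf ≤ p_obs
p-value (two-sided) = 0.72824
→ bracket: p>=0.10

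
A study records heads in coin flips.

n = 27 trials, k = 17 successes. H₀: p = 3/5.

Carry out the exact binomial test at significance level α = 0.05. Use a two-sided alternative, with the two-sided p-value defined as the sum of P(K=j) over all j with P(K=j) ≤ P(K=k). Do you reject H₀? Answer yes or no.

reject H₀: no

Exact binomial: n=27, k=17, p₀=3/5=0.6000
P(X=j) = C(n,j)·p₀^j·(1−p₀)^(n−j); p = Σ P(X=j) over j with P(X=j) ≤ P(X=17)
p-value (two-sided) = 0.84573
At α=0.05: p ≥ α → fail to reject H₀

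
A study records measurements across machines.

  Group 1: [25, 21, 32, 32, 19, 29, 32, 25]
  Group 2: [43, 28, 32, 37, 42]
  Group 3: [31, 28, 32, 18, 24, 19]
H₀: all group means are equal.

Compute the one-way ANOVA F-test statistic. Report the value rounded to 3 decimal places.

Group means [26.88, 36.40, 25.33], grand mean 28.895
SSB = Σnᵢ(x̄ᵢ−x̄)² = 390.381; SSW = ΣΣ(x−x̄ᵢ)² = 531.408
MSB = 390.381/2 = 195.1906; MSW = 531.408/16 = 33.2130
F = MSB/MSW = 5.8769
df = (2, 16)

test statistic = 5.877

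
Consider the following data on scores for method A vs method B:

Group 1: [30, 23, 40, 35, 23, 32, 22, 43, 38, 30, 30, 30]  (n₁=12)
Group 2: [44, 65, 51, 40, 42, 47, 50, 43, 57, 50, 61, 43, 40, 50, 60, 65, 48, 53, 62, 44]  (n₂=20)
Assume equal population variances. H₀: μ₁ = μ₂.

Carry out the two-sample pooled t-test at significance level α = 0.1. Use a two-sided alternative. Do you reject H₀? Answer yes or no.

x̄₁=31.333, s₁=6.760, n₁=12
x̄₂=50.750, s₂=8.303, n₂=20
s_p² = [11·6.760² + 19·8.303²]/30 = 60.4139
SE = √(s_p²·(1/12+1/20)) = 2.8382
t = (31.333−50.750)/2.8382 = -6.8413
df = 30
p-value (two-sided) = 0.00000
At α=0.1: p < α → reject H₀

reject H₀: yes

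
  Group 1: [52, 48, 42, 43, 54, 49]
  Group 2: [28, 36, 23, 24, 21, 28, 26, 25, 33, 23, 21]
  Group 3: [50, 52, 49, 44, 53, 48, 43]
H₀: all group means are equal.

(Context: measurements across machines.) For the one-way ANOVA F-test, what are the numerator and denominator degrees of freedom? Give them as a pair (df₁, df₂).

k = 3 groups, N = 24 total
df = (k−1, N−k) = (3−1, 24−3) = (2, 21)

degrees of freedom = [2, 21]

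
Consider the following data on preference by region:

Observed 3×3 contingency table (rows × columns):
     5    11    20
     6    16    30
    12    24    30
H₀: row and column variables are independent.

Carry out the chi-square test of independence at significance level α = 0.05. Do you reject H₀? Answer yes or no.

Row totals [36, 52, 66], col totals [23, 51, 80], n=154
χ² = (5−5.38)²/5.38 + (11−11.92)²/11.92 + (20−18.70)²/18.70 + (6−7.77)²/7.77 + (16−17.22)²/17.22 + (30−27.01)²/27.01 + (12−9.86)²/9.86 + (24−21.86)²/21.86 + (30−34.29)²/34.29 = 2.2180
df = 4
p-value (upper-tail) = 0.69573
At α=0.05: p ≥ α → fail to reject H₀

reject H₀: no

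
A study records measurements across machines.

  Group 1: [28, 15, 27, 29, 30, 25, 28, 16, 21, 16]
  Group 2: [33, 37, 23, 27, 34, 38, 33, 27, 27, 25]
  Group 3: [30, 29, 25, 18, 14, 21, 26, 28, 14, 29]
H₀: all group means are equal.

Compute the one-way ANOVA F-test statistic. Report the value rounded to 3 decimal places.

Group means [23.50, 30.40, 23.40], grand mean 25.767
SSB = Σnᵢ(x̄ᵢ−x̄)² = 322.067; SSW = ΣΣ(x−x̄ᵢ)² = 913.300
MSB = 322.067/2 = 161.0333; MSW = 913.300/27 = 33.8259
F = MSB/MSW = 4.7606
df = (2, 27)

test statistic = 4.761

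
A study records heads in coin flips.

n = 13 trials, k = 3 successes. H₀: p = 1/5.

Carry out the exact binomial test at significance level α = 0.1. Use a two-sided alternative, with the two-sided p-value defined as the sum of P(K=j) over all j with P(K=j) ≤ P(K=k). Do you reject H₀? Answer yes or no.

reject H₀: no

Exact binomial: n=13, k=3, p₀=1/5=0.2000
P(X=j) = C(n,j)·p₀^j·(1−p₀)^(n−j); p = Σ P(X=j) over j with P(X=j) ≤ P(X=3)
p-value (two-sided) = 0.73199
At α=0.1: p ≥ α → fail to reject H₀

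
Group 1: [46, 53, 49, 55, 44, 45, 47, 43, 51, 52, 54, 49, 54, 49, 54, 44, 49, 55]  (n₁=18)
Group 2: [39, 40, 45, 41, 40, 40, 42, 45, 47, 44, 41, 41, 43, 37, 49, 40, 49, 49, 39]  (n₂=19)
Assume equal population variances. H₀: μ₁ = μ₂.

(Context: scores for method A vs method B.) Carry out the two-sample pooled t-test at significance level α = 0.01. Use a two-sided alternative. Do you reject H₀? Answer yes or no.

reject H₀: yes

x̄₁=49.611, s₁=4.089, n₁=18
x̄₂=42.684, s₂=3.713, n₂=19
s_p² = [17·4.089² + 18·3.713²]/35 = 15.2109
SE = √(s_p²·(1/18+1/19)) = 1.2828
t = (49.611−42.684)/1.2828 = 5.3997
df = 35
p-value (two-sided) = 0.00000
At α=0.01: p < α → reject H₀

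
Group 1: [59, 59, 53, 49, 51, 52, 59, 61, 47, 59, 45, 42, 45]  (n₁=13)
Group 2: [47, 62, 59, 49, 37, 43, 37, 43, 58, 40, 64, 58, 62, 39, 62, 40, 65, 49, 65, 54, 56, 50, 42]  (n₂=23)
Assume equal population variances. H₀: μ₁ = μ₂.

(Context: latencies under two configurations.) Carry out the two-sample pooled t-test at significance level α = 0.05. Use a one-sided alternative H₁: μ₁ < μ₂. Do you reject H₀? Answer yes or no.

x̄₁=52.385, s₁=6.513, n₁=13
x̄₂=51.348, s₂=9.838, n₂=23
s_p² = [12·6.513² + 22·9.838²]/34 = 77.5969
SE = √(s_p²·(1/13+1/23)) = 3.0566
t = (52.385−51.348)/3.0566 = 0.3392
df = 34
p-value (one-sided, H₁ less) = 0.63173
At α=0.05: p ≥ α → fail to reject H₀

reject H₀: no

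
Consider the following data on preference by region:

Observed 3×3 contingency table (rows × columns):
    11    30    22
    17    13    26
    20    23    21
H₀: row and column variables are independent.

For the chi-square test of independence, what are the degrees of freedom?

degrees of freedom = 4

df = (r−1)(c−1) = (3−1)·(3−1) = 4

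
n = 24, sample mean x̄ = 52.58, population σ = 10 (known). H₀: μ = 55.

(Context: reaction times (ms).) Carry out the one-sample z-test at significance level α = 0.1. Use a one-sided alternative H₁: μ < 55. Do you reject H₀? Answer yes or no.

SE = σ/√n = 10/√24 = 2.0412
z = (x̄−μ₀)/SE = (52.58−55)/2.0412 = -1.1856
p-value (one-sided, H₁ less) = 0.11790
At α=0.1: p ≥ α → fail to reject H₀

reject H₀: no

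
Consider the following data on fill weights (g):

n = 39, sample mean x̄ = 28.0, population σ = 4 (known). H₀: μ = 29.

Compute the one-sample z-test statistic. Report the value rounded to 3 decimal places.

SE = σ/√n = 4/√39 = 0.6405
z = (x̄−μ₀)/SE = (28.0−29)/0.6405 = -1.5612

test statistic = -1.561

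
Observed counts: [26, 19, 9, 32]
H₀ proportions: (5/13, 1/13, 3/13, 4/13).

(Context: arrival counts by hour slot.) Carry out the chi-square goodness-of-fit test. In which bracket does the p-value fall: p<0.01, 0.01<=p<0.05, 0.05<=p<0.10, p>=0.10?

p-value bracket: p<0.01

n = 86; E_i = n·p_i = [33.08, 6.62, 19.85, 26.46]
χ² = (26−33.08)²/33.08 + (19−6.62)²/6.62 + (9−19.85)²/19.85 + (32−26.46)²/26.46 = 31.7860
df = 3
p-value (upper-tail) = 0.00000
→ bracket: p<0.01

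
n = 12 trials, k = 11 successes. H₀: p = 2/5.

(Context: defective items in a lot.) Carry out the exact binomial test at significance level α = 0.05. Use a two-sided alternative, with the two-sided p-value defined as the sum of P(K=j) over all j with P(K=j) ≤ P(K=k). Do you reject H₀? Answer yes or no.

Exact binomial: n=12, k=11, p₀=2/5=0.4000
P(X=j) = C(n,j)·p₀^j·(1−p₀)^(n−j); p = Σ P(X=j) over j with P(X=j) ≤ P(X=11)
p-value (two-sided) = 0.00032
At α=0.05: p < α → reject H₀

reject H₀: yes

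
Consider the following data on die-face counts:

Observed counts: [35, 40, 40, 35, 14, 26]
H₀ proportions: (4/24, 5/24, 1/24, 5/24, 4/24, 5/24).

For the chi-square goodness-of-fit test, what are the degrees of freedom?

degrees of freedom = 5

df = k − 1 = 6 − 1 = 5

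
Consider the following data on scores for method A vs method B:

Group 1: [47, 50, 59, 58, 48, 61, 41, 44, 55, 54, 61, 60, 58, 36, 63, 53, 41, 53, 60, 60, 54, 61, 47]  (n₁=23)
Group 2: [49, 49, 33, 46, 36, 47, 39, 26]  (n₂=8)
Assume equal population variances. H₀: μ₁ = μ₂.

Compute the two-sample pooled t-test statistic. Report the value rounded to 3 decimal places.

x̄₁=53.217, s₁=7.669, n₁=23
x̄₂=40.625, s₂=8.501, n₂=8
s_p² = [22·7.669² + 7·8.501²]/29 = 62.0617
SE = √(s_p²·(1/23+1/8)) = 3.2336
t = (53.217−40.625)/3.2336 = 3.8943
df = 29

test statistic = 3.894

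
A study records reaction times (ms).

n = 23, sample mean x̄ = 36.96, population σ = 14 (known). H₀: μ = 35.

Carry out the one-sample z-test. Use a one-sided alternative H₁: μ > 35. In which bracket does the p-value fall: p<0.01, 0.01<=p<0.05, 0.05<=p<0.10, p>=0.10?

p-value bracket: p>=0.10

SE = σ/√n = 14/√23 = 2.9192
z = (x̄−μ₀)/SE = (36.96−35)/2.9192 = 0.6714
p-value (one-sided, H₁ greater) = 0.25098
→ bracket: p>=0.10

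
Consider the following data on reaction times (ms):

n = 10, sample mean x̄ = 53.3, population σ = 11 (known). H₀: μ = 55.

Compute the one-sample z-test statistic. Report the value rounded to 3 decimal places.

SE = σ/√n = 11/√10 = 3.4785
z = (x̄−μ₀)/SE = (53.3−55)/3.4785 = -0.4887

test statistic = -0.489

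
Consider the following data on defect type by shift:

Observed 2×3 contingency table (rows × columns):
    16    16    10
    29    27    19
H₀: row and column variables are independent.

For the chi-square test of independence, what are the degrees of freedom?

degrees of freedom = 2

df = (r−1)(c−1) = (2−1)·(3−1) = 2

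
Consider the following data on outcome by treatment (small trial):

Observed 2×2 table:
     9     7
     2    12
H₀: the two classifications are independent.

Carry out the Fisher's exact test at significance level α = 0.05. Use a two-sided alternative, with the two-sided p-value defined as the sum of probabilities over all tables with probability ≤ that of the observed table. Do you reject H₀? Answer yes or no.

reject H₀: yes

Margins: r₁=16, r₂=14, c₁=11, c₂=19, n=30
p_obs = C(16,9)·C(14,2)/C(30,11); sum pmf over tables with pmf ≤ p_obs
p-value (two-sided) = 0.02589
At α=0.05: p < α → reject H₀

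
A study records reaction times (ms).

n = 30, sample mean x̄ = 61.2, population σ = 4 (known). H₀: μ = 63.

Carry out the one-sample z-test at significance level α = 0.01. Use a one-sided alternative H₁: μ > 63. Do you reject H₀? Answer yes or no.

SE = σ/√n = 4/√30 = 0.7303
z = (x̄−μ₀)/SE = (61.2−63)/0.7303 = -2.4648
p-value (one-sided, H₁ greater) = 0.99314
At α=0.01: p ≥ α → fail to reject H₀

reject H₀: no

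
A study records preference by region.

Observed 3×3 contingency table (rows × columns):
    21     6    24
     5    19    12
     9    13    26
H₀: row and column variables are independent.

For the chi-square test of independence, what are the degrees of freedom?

degrees of freedom = 4

df = (r−1)(c−1) = (3−1)·(3−1) = 4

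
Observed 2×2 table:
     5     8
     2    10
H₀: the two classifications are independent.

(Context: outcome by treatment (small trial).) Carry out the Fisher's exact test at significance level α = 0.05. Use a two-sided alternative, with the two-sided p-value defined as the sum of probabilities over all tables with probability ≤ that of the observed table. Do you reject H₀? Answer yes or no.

Margins: r₁=13, r₂=12, c₁=7, c₂=18, n=25
p_obs = C(13,5)·C(12,2)/C(25,7); sum pmf over tables with pmf ≤ p_obs
p-value (two-sided) = 0.37826
At α=0.05: p ≥ α → fail to reject H₀

reject H₀: no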